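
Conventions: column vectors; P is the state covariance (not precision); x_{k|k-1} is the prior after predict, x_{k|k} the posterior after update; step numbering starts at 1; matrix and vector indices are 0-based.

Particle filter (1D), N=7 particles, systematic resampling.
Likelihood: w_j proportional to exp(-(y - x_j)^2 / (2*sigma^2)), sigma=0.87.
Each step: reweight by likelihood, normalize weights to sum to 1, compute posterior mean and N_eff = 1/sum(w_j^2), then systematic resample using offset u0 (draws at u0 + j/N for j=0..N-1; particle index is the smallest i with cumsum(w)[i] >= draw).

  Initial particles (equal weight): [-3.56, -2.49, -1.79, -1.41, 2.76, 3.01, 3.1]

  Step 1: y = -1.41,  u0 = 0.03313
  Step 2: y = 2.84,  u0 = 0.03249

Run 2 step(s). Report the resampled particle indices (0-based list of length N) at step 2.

step 1: w=[0.0195, 0.1913, 0.3758, 0.4134, 0.0000, 0.0000, 0.0000]  mean=-1.8013  Neff=2.8646  idx=[1, 1, 2, 2, 3, 3, 3]
step 2: w=[0.0003, 0.0003, 0.0335, 0.0335, 0.3108, 0.3108, 0.3108]  mean=-1.4361  Neff=3.4241  idx=[2, 4, 4, 5, 5, 6, 6]

resampled_idx = [2, 4, 4, 5, 5, 6, 6]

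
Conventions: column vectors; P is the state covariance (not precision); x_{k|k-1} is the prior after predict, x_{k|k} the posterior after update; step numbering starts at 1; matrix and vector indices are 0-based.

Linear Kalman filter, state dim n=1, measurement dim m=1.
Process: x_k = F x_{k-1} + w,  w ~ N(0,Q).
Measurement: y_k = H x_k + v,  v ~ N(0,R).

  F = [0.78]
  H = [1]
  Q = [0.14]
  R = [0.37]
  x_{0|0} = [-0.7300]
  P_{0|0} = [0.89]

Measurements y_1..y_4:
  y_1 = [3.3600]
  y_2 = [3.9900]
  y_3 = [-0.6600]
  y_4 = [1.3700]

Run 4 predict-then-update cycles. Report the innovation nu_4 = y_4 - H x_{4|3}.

step 1: x^-=[-0.5694]  P^-=[0.6815]  S=[1.0515]  K=[0.6481]  nu=[3.9294]  x^+=[1.9773]  P^+=[0.2398]
step 2: x^-=[1.5423]  P^-=[0.2859]  S=[0.6559]  K=[0.4359]  nu=[2.4477]  x^+=[2.6092]  P^+=[0.1613]
step 3: x^-=[2.0352]  P^-=[0.2381]  S=[0.6081]  K=[0.3916]  nu=[-2.6952]  x^+=[0.9798]  P^+=[0.1449]
step 4: x^-=[0.7643]  P^-=[0.2281]  S=[0.5981]  K=[0.3814]  nu=[0.6057]  x^+=[0.9953]  P^+=[0.1411]

innov = [0.6057]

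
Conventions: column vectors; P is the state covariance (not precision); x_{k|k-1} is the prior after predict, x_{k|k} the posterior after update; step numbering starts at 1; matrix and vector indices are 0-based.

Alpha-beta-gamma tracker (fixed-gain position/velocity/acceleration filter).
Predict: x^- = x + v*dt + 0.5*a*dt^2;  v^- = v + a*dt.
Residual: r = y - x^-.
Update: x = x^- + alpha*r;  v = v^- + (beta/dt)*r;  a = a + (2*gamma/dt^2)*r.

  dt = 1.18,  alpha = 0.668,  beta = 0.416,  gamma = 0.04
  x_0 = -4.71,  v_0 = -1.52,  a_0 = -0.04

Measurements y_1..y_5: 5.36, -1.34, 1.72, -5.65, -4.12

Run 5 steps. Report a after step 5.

a_post = -0.2478

step 1: x_pred=-6.5314  r=11.8914  x^+=1.4120  v^+=2.6250  a^+=0.6432
step 2: x_pred=4.9574  r=-6.2974  x^+=0.7507  v^+=1.1639  a^+=0.2814
step 3: x_pred=2.3201  r=-0.6001  x^+=1.9192  v^+=1.2844  a^+=0.2469
step 4: x_pred=3.6068  r=-9.2568  x^+=-2.5767  v^+=-1.6876  a^+=-0.2849
step 5: x_pred=-4.7665  r=0.6465  x^+=-4.3346  v^+=-1.7959  a^+=-0.2478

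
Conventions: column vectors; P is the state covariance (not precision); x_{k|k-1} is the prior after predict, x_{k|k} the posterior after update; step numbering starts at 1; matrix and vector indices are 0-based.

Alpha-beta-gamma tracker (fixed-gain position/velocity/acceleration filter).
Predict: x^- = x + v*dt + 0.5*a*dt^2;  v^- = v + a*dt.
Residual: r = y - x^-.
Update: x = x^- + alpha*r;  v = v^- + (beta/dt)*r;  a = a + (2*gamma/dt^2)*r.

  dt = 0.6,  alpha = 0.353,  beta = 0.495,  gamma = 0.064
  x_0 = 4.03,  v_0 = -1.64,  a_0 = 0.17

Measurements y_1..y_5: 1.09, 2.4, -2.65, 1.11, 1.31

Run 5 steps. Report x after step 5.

step 1: x_pred=3.0766  r=-1.9866  x^+=2.3753  v^+=-3.1769  a^+=-0.5363
step 2: x_pred=0.3726  r=2.0274  x^+=1.0883  v^+=-1.8262  a^+=0.1845
step 3: x_pred=0.0258  r=-2.6758  x^+=-0.9188  v^+=-3.9230  a^+=-0.7669
step 4: x_pred=-3.4106  r=4.5206  x^+=-1.8148  v^+=-0.6536  a^+=0.8404
step 5: x_pred=-2.0557  r=3.3657  x^+=-0.8676  v^+=2.6273  a^+=2.0371

x_post = -0.8676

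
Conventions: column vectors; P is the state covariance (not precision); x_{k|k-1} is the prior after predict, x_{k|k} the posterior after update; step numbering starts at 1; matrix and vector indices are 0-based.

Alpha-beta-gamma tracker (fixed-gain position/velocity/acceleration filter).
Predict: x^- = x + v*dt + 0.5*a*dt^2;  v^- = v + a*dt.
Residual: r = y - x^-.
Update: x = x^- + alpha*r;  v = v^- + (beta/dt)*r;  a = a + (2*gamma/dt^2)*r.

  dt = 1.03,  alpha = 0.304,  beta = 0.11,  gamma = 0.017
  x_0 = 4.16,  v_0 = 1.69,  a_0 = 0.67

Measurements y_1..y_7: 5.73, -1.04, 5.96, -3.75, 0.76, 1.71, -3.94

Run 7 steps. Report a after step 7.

a_post = -0.6593

step 1: x_pred=6.2561  r=-0.5261  x^+=6.0962  v^+=2.3239  a^+=0.6531
step 2: x_pred=8.8363  r=-9.8763  x^+=5.8339  v^+=1.9419  a^+=0.3366
step 3: x_pred=8.0126  r=-2.0526  x^+=7.3886  v^+=2.0694  a^+=0.2708
step 4: x_pred=9.6638  r=-13.4138  x^+=5.5860  v^+=0.9158  a^+=-0.1590
step 5: x_pred=6.4449  r=-5.6849  x^+=4.7167  v^+=0.1449  a^+=-0.3412
step 6: x_pred=4.6849  r=-2.9749  x^+=3.7806  v^+=-0.5243  a^+=-0.4366
step 7: x_pred=3.0090  r=-6.9490  x^+=0.8965  v^+=-1.7161  a^+=-0.6593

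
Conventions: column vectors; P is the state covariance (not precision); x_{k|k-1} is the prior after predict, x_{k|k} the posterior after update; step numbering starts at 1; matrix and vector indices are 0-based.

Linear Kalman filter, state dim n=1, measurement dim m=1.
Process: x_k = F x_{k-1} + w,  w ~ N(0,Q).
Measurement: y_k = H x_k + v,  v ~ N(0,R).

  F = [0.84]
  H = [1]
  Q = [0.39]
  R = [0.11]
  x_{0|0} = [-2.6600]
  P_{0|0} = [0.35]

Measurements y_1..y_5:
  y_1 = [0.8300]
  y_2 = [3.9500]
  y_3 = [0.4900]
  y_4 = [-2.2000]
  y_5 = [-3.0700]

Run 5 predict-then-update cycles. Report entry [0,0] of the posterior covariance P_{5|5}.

P_post[0,0] = 0.0885

step 1: x^-=[-2.2344]  P^-=[0.6370]  S=[0.7470]  K=[0.8527]  nu=[3.0644]  x^+=[0.3787]  P^+=[0.0938]
step 2: x^-=[0.3181]  P^-=[0.4562]  S=[0.5662]  K=[0.8057]  nu=[3.6319]  x^+=[3.2444]  P^+=[0.0886]
step 3: x^-=[2.7253]  P^-=[0.4525]  S=[0.5625]  K=[0.8045]  nu=[-2.2353]  x^+=[0.9271]  P^+=[0.0885]
step 4: x^-=[0.7788]  P^-=[0.4524]  S=[0.5624]  K=[0.8044]  nu=[-2.9788]  x^+=[-1.6174]  P^+=[0.0885]
step 5: x^-=[-1.3586]  P^-=[0.4524]  S=[0.5624]  K=[0.8044]  nu=[-1.7114]  x^+=[-2.7353]  P^+=[0.0885]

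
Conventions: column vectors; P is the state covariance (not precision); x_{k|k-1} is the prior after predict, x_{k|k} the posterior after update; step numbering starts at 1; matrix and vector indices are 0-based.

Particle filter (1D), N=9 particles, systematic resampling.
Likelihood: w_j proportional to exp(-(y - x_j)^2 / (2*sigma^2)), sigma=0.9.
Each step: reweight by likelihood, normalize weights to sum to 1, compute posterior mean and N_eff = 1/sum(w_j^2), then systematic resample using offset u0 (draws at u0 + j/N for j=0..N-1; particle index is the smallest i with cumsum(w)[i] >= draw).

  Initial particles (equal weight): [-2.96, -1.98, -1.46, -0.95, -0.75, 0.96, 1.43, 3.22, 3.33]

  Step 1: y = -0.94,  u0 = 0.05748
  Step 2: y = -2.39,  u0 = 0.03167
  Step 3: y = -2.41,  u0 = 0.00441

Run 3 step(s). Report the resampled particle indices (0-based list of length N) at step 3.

resampled_idx = [0, 0, 1, 1, 2, 3, 4, 5, 6]

step 1: w=[0.0227, 0.1442, 0.2379, 0.2812, 0.2750, 0.0303, 0.0088, 0.0000, 0.0000]  mean=-1.1317  Neff=4.2812  idx=[1, 2, 2, 2, 3, 3, 4, 4, 4]
step 2: w=[0.2381, 0.1548, 0.1548, 0.1548, 0.0734, 0.0734, 0.0502, 0.0502, 0.0502]  mean=-1.4020  Neff=6.8059  idx=[0, 0, 1, 1, 2, 3, 3, 5, 7]
step 3: w=[0.1750, 0.1750, 0.1123, 0.1123, 0.1123, 0.1123, 0.1123, 0.0526, 0.0358]  mean=-1.5897  Neff=7.7902  idx=[0, 0, 1, 1, 2, 3, 4, 5, 6]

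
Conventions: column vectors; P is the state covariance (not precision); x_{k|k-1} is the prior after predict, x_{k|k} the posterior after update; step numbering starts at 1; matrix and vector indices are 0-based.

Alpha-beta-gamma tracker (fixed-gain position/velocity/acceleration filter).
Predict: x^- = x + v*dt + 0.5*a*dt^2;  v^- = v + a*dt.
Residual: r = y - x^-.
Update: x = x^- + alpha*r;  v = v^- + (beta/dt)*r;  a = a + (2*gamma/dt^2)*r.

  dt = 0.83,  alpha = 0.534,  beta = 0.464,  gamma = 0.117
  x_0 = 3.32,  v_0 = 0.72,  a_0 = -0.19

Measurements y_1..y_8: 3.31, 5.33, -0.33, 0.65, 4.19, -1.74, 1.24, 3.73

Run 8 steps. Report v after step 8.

step 1: x_pred=3.8522  r=-0.5422  x^+=3.5626  v^+=0.2592  a^+=-0.3742
step 2: x_pred=3.6489  r=1.6811  x^+=4.5466  v^+=0.8885  a^+=0.1969
step 3: x_pred=5.3518  r=-5.6818  x^+=2.3177  v^+=-2.1245  a^+=-1.7331
step 4: x_pred=-0.0426  r=0.6926  x^+=0.3273  v^+=-3.1758  a^+=-1.4979
step 5: x_pred=-2.8246  r=7.0146  x^+=0.9212  v^+=-0.4976  a^+=0.8848
step 6: x_pred=0.8130  r=-2.5530  x^+=-0.5503  v^+=-1.1904  a^+=0.0176
step 7: x_pred=-1.5323  r=2.7723  x^+=-0.0519  v^+=0.3740  a^+=0.9593
step 8: x_pred=0.5890  r=3.1410  x^+=2.2663  v^+=2.9262  a^+=2.0262

v_post = 2.9262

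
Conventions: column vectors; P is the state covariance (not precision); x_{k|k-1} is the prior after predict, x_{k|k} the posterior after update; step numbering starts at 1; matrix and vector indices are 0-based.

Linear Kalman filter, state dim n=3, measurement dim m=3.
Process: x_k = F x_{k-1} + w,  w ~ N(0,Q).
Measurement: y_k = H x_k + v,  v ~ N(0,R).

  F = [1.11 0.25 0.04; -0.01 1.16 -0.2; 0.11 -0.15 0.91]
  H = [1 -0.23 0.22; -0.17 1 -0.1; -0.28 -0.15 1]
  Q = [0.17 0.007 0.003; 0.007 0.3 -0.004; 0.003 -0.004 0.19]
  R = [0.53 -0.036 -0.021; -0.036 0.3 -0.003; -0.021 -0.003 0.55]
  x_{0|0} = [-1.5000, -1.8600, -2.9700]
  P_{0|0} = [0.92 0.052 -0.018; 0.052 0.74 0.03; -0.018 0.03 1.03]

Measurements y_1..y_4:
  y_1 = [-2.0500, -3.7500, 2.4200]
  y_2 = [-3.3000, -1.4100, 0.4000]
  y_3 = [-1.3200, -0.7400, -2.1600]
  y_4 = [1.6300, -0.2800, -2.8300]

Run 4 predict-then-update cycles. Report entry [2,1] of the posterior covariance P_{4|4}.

P_post[2,1] = 0.0184

step 1: x^-=[-2.2488, -1.5486, -2.5887]  P^-=[1.3793 0.2739 0.1062; 0.2739 1.3218 -0.2814; 0.1062 -0.2814 1.0572]  S=[1.9796 -0.3962 0.0212; -0.3962 1.6390 -0.6117; 0.0212 -0.6117 1.7930]  K=[0.7053 0.1353 -0.1412; 0.1160 0.8101 -0.0353; 0.2028 0.0270 0.6034]  nu=[0.4121, -2.8426, 4.1467]  x^+=[-2.9284, -3.9498, -0.0798]  P^+=[0.3851 0.0839 0.0275; 0.0839 0.2570 0.0378; 0.0275 0.0378 0.3409]
step 2: x^-=[-4.2412, -4.5366, 0.1977]  P^-=[0.7109 0.1760 0.0774; 0.1760 0.6401 -0.0602; 0.0774 -0.0602 0.4752]  S=[1.2569 -0.1569 -0.0200; -0.1569 0.9202 -0.2296; -0.0200 -0.2296 1.0848]  K=[0.5606 0.1221 -0.1003; 0.0959 0.6748 -0.0449; 0.1631 0.0038 0.4302]  nu=[-0.1457, 2.4253, -1.6657]  x^+=[-3.8597, -2.8392, -0.5335]  P^+=[0.3049 0.0715 0.0288; 0.0715 0.2136 0.0233; 0.0288 0.0233 0.2447]
step 3: x^-=[-5.0154, -3.1482, -0.4841]  P^-=[0.6021 0.1489 0.0656; 0.1489 0.5849 -0.0524; 0.0656 -0.0524 0.3982]  S=[1.1480 -0.1486 -0.0192; -0.1486 0.8683 -0.2023; -0.0192 -0.2023 1.0001]  K=[0.5204 0.1137 -0.0923; 0.0864 0.6541 -0.0478; 0.1502 -0.0025 0.3901]  nu=[3.0779, 1.5072, -3.5524]  x^+=[-2.9144, -1.7265, -1.4113]  P^+=[0.2830 0.0665 0.0271; 0.0665 0.2065 0.0195; 0.0271 0.0195 0.2219]
step 4: x^-=[-3.7231, -1.6913, -1.3459]  P^-=[0.5716 0.1413 0.0605; 0.1413 0.5763 -0.0517; 0.0605 -0.0517 0.3798]  S=[1.1173 -0.1482 -0.0193; -0.1482 0.8610 -0.1973; -0.0193 -0.1973 0.9810]  K=[0.5075 0.1107 -0.0908; 0.0830 0.6506 -0.0487; 0.1456 -0.0041 0.3798]  nu=[5.2602, 0.6438, -2.7802]  x^+=[-0.7297, -0.7002, -1.6386]  P^+=[0.2761 0.0648 0.0261; 0.0648 0.2052 0.0184; 0.0261 0.0184 0.2159]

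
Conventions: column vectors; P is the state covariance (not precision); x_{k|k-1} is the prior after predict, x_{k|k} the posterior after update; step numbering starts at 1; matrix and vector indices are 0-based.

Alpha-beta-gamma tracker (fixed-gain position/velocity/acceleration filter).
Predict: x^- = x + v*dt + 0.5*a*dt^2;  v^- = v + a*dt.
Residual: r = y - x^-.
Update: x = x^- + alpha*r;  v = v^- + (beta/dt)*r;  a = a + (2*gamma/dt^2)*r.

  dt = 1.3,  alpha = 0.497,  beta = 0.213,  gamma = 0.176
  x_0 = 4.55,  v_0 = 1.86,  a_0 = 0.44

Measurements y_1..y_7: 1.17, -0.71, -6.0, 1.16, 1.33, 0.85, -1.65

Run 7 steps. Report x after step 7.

x_post = -0.8762

step 1: x_pred=7.3398  r=-6.1698  x^+=4.2734  v^+=1.4211  a^+=-0.8451
step 2: x_pred=5.4068  r=-6.1168  x^+=2.3667  v^+=-0.6797  a^+=-2.1191
step 3: x_pred=-0.3075  r=-5.6925  x^+=-3.1367  v^+=-4.3672  a^+=-3.3047
step 4: x_pred=-11.6066  r=12.7666  x^+=-5.2616  v^+=-6.5716  a^+=-0.6457
step 5: x_pred=-14.3503  r=15.6803  x^+=-6.5572  v^+=-4.8419  a^+=2.6203
step 6: x_pred=-10.6375  r=11.4875  x^+=-4.9282  v^+=0.4467  a^+=5.0129
step 7: x_pred=-0.1116  r=-1.5384  x^+=-0.8762  v^+=6.7114  a^+=4.6925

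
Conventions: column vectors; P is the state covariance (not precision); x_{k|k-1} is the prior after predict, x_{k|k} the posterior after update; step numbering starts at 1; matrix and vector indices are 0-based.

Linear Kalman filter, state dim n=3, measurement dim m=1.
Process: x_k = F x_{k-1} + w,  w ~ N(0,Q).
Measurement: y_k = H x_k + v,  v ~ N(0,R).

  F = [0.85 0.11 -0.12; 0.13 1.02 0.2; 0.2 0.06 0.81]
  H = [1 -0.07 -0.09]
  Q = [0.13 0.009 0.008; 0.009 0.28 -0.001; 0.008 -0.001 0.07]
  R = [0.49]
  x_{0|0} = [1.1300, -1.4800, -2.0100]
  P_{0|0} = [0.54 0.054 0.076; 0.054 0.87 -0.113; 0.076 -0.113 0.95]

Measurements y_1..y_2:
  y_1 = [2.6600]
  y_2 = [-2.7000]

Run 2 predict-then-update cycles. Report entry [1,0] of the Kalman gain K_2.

step 1: x^-=[1.0389, -1.7647, -1.4909]  P^-=[0.5419 0.2142 0.0584; 0.2142 1.2044 0.1479; 0.0584 0.1479 0.7330]  S=[1.0051]  K=[0.5190; 0.1159; -0.0178]  nu=[1.3634]  x^+=[1.7465, -1.6066, -1.5152]  P^+=[0.2712 0.1537 0.0677; 0.1537 1.1909 0.1500; 0.0677 0.1500 0.7326]
step 2: x^-=[1.4896, -1.7148, -0.9744]  P^-=[0.3618 0.2858 0.0592; 0.2858 1.6584 0.3658; 0.0592 0.3658 0.6060]  S=[0.8188]  K=[0.4110; 0.1671; -0.0255]  nu=[-4.3974]  x^+=[-0.3175, -2.4495, -0.8621]  P^+=[0.2236 0.2296 0.0678; 0.2296 1.6356 0.3693; 0.0678 0.3693 0.6055]

K[1,0] = 0.1671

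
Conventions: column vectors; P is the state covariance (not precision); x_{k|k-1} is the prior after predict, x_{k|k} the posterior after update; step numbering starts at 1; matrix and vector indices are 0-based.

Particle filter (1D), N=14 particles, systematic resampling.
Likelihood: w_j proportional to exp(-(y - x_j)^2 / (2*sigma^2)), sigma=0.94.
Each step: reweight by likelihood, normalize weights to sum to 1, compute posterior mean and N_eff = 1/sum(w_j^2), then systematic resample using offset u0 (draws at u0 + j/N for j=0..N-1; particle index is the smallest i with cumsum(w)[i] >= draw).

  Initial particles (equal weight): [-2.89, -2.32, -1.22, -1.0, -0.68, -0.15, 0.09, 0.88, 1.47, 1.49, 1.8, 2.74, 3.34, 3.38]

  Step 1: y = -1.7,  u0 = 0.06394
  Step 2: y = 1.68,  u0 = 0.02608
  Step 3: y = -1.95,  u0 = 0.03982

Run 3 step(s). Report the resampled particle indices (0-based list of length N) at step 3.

resampled_idx = [0, 0, 0, 0, 0, 0, 1, 1, 1, 1, 2, 3, 3, 9]

step 1: w=[0.1152, 0.2066, 0.2254, 0.1946, 0.1425, 0.0659, 0.0419, 0.0059, 0.0009, 0.0008, 0.0003, 0.0000, 0.0000, 0.0000]  mean=-1.3767  Neff=5.8457  idx=[0, 1, 1, 1, 2, 2, 2, 3, 3, 3, 4, 4, 5, 7]
step 2: w=[0.0000, 0.0001, 0.0001, 0.0001, 0.0085, 0.0085, 0.0085, 0.0170, 0.0170, 0.0170, 0.0424, 0.0424, 0.1489, 0.6895]  mean=0.4439  Neff=1.9910  idx=[7, 10, 12, 12, 13, 13, 13, 13, 13, 13, 13, 13, 13, 13]
step 3: w=[0.4200, 0.2810, 0.1119, 0.1119, 0.0075, 0.0075, 0.0075, 0.0075, 0.0075, 0.0075, 0.0075, 0.0075, 0.0075, 0.0075]  mean=-0.5783  Neff=3.5598  idx=[0, 0, 0, 0, 0, 0, 1, 1, 1, 1, 2, 3, 3, 9]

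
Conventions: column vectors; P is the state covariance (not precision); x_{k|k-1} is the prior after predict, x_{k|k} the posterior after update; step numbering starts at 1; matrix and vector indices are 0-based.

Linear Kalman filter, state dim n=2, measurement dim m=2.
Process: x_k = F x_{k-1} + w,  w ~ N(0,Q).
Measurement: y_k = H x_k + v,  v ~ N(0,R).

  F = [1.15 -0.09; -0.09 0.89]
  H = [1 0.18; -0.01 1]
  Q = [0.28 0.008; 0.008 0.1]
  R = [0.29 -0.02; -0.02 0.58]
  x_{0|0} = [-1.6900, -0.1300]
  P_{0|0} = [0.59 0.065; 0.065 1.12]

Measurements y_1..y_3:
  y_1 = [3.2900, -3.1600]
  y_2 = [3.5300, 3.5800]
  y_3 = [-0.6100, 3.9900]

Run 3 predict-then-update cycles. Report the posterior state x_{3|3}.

step 1: x^-=[-1.9318, 0.0364]  P^-=[1.0559 -0.0757; -0.0757 0.9815]  S=[1.3504 0.0705; 0.0705 1.5631]  K=[0.7765 -0.0902; 0.0420 0.6265]  nu=[5.2152, -3.2157]  x^+=[2.4081, -1.7590]  P^+=[0.2388 -0.0655; -0.0655 0.3619]
step 2: x^-=[2.9276, -1.7823]  P^-=[0.6123 -0.1132; -0.1132 0.3991]  S=[0.8744 -0.0673; -0.0673 0.9814]  K=[0.6711 -0.0756; -0.0160 0.4067]  nu=[0.9232, 5.3915]  x^+=[3.1396, 0.3956]  P^+=[0.2061 -0.0552; -0.0552 0.2356]
step 3: x^-=[3.5749, 0.0695]  P^-=[0.5658 -0.0891; -0.0891 0.2972]  S=[0.8334 -0.0612; -0.0612 0.8790]  K=[0.6552 -0.0623; -0.0180 0.3378]  nu=[-4.1974, 3.9562]  x^+=[0.5786, 1.4816]  P^+=[0.1997 -0.0472; -0.0472 0.1958]

x_post = [0.5786, 1.4816]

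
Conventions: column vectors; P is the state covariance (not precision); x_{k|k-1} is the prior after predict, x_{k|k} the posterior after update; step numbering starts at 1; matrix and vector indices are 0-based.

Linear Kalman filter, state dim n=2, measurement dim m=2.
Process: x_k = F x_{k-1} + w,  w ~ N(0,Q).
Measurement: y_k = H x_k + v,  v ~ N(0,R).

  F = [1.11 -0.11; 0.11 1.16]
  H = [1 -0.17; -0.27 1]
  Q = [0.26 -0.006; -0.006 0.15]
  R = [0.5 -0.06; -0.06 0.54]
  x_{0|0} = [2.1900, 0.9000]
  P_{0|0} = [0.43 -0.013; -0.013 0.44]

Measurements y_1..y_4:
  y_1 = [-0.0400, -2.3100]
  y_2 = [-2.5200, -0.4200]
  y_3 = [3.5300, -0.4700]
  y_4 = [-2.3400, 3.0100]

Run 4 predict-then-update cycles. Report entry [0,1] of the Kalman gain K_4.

K[0,1] = 0.0391

step 1: x^-=[2.3319, 1.2849]  P^-=[0.7983 -0.0262; -0.0262 0.7439]  S=[1.3287 -0.4294; -0.4294 1.3563]  K=[0.6089 0.0145; 0.0713 0.5763]  nu=[-2.1535, -2.9653]  x^+=[0.9777, -0.5777]  P^+=[0.3130 0.0558; 0.0558 0.3220]
step 2: x^-=[1.1488, -0.5626]  P^-=[0.6360 0.0624; 0.0624 0.6013]  S=[1.1321 -0.2687; -0.2687 1.1540]  K=[0.5609 0.0358; 0.0900 0.5274]  nu=[-3.7644, 0.4528]  x^+=[-0.9464, -0.6625]  P^+=[0.2891 0.0638; 0.0638 0.2966]
step 3: x^-=[-0.9776, -0.8726]  P^-=[0.6043 0.0728; 0.0728 0.5689]  S=[1.0959 -0.2437; -0.2437 1.1137]  K=[0.5487 0.0390; 0.0923 0.5134]  nu=[4.3593, 0.1386]  x^+=[1.4198, -0.3988]  P^+=[0.2830 0.0645; 0.0645 0.2891]
step 4: x^-=[1.6199, -0.3065]  P^-=[0.5964 0.0740; 0.0740 0.5589]  S=[1.0874 -0.2387; -0.2387 1.1025]  K=[0.5455 0.0391; 0.0923 0.5089]  nu=[-4.0120, 3.7538]  x^+=[-0.4218, 1.2333]  P^+=[0.2813 0.0644; 0.0644 0.2866]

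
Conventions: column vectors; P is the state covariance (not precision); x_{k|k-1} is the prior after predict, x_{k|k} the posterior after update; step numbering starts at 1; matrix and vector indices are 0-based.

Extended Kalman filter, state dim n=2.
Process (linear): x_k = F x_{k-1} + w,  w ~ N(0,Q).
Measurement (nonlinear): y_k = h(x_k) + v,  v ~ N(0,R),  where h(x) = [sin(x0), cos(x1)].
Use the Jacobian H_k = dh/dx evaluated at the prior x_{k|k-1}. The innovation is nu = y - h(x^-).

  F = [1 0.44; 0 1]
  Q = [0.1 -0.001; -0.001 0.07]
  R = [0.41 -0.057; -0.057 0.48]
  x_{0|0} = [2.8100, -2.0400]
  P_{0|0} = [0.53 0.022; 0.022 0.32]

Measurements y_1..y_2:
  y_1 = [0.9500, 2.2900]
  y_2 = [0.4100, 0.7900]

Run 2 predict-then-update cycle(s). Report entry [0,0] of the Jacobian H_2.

step 1: x^-=[1.9124, -2.0400]  P^-=[0.7113 0.1618; 0.1618 0.3900]  H_jac=[-0.3350 0.0000; 0.0000 0.8919]  S=[0.4898 -0.1053; -0.1053 0.7903]  K=[-0.4604 0.1212; -0.0165 0.4380]  nu=[0.0078, 2.7422]  x^+=[2.2413, -0.8391]  P^+=[0.5841 0.0947; 0.0947 0.2368]
step 2: x^-=[1.8721, -0.8391]  P^-=[0.8133 0.1978; 0.1978 0.3068]  H_jac=[-0.2967 0.0000; 0.0000 0.7440]  S=[0.4816 -0.1007; -0.1007 0.6498]  K=[-0.4689 0.1539; -0.0501 0.3435]  nu=[-0.5450, 0.1219]  x^+=[2.1464, -0.7699]  P^+=[0.6774 0.1352; 0.1352 0.2254]

H_jac[0,0] = -0.2967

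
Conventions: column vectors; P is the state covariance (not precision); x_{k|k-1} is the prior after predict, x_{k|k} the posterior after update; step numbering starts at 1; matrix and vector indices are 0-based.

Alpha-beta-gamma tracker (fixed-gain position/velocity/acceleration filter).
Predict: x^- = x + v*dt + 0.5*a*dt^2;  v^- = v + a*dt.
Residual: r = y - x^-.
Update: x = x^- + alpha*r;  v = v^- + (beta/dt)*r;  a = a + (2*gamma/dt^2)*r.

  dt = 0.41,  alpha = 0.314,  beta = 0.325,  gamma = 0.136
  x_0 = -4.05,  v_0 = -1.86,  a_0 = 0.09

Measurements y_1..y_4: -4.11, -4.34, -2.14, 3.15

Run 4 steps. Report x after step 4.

step 1: x_pred=-4.8050  r=0.6950  x^+=-4.5868  v^+=-1.2722  a^+=1.2146
step 2: x_pred=-5.0063  r=0.6663  x^+=-4.7971  v^+=-0.2460  a^+=2.2927
step 3: x_pred=-4.7052  r=2.5652  x^+=-3.8997  v^+=2.7274  a^+=6.4435
step 4: x_pred=-2.2399  r=5.3899  x^+=-0.5475  v^+=9.6418  a^+=15.1649

x_post = -0.5475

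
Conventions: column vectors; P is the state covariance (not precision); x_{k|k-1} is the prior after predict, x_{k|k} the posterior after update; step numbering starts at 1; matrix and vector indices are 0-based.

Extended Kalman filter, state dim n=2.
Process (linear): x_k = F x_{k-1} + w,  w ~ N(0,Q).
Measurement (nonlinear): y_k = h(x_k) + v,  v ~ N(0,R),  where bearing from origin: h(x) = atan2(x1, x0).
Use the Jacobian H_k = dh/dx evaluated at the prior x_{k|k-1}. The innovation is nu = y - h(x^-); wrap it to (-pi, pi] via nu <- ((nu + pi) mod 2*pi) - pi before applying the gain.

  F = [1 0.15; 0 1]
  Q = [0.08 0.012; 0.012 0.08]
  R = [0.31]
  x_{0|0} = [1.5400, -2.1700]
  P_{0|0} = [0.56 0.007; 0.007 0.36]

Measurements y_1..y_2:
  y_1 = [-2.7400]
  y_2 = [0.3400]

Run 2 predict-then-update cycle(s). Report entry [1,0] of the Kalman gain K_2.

step 1: x^-=[1.2145, -2.1700]  P^-=[0.6502 0.0730; 0.0730 0.4400]  H_jac=[0.3509 0.1964]  S=[0.4171]  K=[0.5814; 0.2686]  nu=[-1.6794]  x^+=[0.2381, -2.6211]  P^+=[0.5092 0.0079; 0.0079 0.4099]
step 2: x^-=[-0.1551, -2.6211]  P^-=[0.6008 0.0814; 0.0814 0.4899]  H_jac=[0.3802 -0.0225]  S=[0.3957]  K=[0.5726; 0.0503]  nu=[1.9699]  x^+=[0.9729, -2.5220]  P^+=[0.4710 0.0700; 0.0700 0.4889]

K[1,0] = 0.0503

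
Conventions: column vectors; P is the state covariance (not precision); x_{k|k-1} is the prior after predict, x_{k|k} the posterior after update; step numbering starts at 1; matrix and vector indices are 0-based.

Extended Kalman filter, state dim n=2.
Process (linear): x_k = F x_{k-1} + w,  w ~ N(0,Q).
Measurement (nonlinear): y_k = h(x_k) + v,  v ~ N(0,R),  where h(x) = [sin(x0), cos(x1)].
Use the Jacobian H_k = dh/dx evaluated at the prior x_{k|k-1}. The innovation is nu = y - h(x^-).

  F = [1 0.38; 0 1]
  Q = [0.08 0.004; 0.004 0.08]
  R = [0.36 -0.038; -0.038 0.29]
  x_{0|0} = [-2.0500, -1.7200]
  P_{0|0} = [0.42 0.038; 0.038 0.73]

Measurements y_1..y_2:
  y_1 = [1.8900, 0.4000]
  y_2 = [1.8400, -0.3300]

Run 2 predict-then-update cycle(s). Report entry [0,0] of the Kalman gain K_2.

step 1: x^-=[-2.7036, -1.7200]  P^-=[0.6343 0.3194; 0.3194 0.8100]  H_jac=[-0.9056 0.0000; 0.0000 0.9889]  S=[0.8802 -0.3240; -0.3240 1.0821]  K=[-0.6127 0.1084; -0.0631 0.7213]  nu=[2.3141, 0.5487]  x^+=[-4.0620, -1.4702]  P^+=[0.2481 0.0553; 0.0553 0.2140]
step 2: x^-=[-4.6206, -1.4702]  P^-=[0.4011 0.1406; 0.1406 0.2940]  H_jac=[-0.0916 0.0000; 0.0000 0.9949]  S=[0.3634 -0.0508; -0.0508 0.5810]  K=[-0.0683 0.2349; 0.0354 0.5065]  nu=[0.8442, -0.4305]  x^+=[-4.7794, -1.6583]  P^+=[0.3657 0.0711; 0.0711 0.1463]

K[0,0] = -0.0683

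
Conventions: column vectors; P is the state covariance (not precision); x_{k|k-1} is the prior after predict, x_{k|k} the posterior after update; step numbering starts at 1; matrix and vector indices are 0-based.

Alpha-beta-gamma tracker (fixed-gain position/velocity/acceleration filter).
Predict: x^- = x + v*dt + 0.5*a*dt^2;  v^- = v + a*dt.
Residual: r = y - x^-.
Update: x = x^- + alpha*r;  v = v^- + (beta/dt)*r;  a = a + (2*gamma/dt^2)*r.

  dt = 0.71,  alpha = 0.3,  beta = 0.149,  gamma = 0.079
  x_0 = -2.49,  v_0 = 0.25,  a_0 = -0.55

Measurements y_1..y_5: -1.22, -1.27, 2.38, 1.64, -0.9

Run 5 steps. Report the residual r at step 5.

resid = -3.8457

step 1: x_pred=-2.4511  r=1.2311  x^+=-2.0818  v^+=0.1179  a^+=-0.1641
step 2: x_pred=-2.0395  r=0.7695  x^+=-1.8086  v^+=0.1628  a^+=0.0770
step 3: x_pred=-1.6736  r=4.0536  x^+=-0.4575  v^+=1.0682  a^+=1.3476
step 4: x_pred=0.6406  r=0.9994  x^+=0.9404  v^+=2.2347  a^+=1.6608
step 5: x_pred=2.9457  r=-3.8457  x^+=1.7920  v^+=2.6069  a^+=0.4555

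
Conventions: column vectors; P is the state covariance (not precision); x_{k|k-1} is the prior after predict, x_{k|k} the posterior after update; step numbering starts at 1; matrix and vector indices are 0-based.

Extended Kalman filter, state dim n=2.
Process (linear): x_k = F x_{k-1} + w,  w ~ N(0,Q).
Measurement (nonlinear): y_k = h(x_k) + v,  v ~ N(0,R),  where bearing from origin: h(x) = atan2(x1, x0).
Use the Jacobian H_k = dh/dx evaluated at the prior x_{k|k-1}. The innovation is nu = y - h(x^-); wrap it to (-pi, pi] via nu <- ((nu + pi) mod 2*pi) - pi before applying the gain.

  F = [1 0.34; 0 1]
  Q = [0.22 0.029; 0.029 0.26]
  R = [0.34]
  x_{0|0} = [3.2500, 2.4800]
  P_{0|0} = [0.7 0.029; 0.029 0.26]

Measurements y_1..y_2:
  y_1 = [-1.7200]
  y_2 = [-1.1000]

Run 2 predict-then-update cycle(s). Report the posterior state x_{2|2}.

x_post = [5.3641, 1.5747]

step 1: x^-=[4.0932, 2.4800]  P^-=[0.9698 0.1464; 0.1464 0.5200]  H_jac=[-0.1083 0.1787]  S=[0.3623]  K=[-0.2176; 0.2127]  nu=[-2.2647]  x^+=[4.5860, 1.9982]  P^+=[0.9526 0.1632; 0.1632 0.5036]
step 2: x^-=[5.2654, 1.9982]  P^-=[1.3418 0.3634; 0.3634 0.7636]  H_jac=[-0.0630 0.1660]  S=[0.3588]  K=[-0.0675; 0.2895]  nu=[-1.4627]  x^+=[5.3641, 1.5747]  P^+=[1.3402 0.3704; 0.3704 0.7335]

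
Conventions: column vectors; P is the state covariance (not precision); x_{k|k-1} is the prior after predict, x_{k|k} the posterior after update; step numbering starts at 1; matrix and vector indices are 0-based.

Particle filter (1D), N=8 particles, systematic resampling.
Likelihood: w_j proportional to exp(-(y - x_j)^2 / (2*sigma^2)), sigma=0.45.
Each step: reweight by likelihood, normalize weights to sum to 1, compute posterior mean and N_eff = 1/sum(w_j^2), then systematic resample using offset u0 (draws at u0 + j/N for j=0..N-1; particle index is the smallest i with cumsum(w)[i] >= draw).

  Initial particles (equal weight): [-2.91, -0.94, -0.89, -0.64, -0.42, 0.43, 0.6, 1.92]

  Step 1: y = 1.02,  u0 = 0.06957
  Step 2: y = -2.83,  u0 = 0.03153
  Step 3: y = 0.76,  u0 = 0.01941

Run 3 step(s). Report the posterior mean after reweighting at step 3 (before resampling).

step 1: w=[0.0000, 0.0001, 0.0001, 0.0009, 0.0049, 0.3491, 0.5334, 0.1116]  mean=0.6815  Neff=2.3879  idx=[5, 5, 5, 6, 6, 6, 6, 7]
step 2: w=[0.3085, 0.3085, 0.3085, 0.0186, 0.0186, 0.0186, 0.0186, 0.0000]  mean=0.4427  Neff=3.4850  idx=[0, 0, 0, 1, 1, 2, 2, 2]
step 3: w=[0.1250, 0.1250, 0.1250, 0.1250, 0.1250, 0.1250, 0.1250, 0.1250]  mean=0.4300  Neff=8.0000  idx=[0, 1, 2, 3, 4, 5, 6, 7]

post_mean = 0.4300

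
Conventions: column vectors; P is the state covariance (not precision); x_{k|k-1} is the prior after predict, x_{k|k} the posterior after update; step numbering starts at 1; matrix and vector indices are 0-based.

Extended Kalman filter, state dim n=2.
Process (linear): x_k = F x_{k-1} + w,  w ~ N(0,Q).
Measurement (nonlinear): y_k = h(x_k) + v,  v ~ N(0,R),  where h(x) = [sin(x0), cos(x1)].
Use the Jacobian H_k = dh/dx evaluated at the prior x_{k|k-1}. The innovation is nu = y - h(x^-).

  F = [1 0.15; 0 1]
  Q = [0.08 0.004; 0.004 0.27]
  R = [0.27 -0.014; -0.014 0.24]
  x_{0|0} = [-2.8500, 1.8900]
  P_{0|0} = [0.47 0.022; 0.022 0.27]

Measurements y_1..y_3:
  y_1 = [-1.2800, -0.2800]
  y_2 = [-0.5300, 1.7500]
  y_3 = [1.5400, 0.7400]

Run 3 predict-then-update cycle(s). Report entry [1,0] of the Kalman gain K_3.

step 1: x^-=[-2.5665, 1.8900]  P^-=[0.5627 0.0665; 0.0665 0.5400]  H_jac=[-0.8391 0.0000; 0.0000 -0.9495]  S=[0.6662 0.0390; 0.0390 0.7268]  K=[-0.7059 -0.0490; -0.0426 -0.7031]  nu=[-0.7361, 0.0338]  x^+=[-2.0486, 1.8976]  P^+=[0.2263 0.0020; 0.0020 0.1771]
step 2: x^-=[-1.7639, 1.8976]  P^-=[0.3109 0.0325; 0.0325 0.4471]  H_jac=[-0.1919 0.0000; 0.0000 -0.9471]  S=[0.2815 -0.0081; -0.0081 0.6410]  K=[-0.2135 -0.0508; -0.0412 -0.6611]  nu=[0.4514, 2.0710]  x^+=[-1.9655, 0.5099]  P^+=[0.2966 0.0097; 0.0097 0.1669]
step 3: x^-=[-1.8890, 0.5099]  P^-=[0.3832 0.0387; 0.0387 0.4369]  H_jac=[-0.3128 0.0000; 0.0000 -0.4881]  S=[0.3075 -0.0081; -0.0081 0.3441]  K=[-0.3916 -0.0642; -0.0557 -0.6211]  nu=[2.4898, -0.1328]  x^+=[-2.8554, 0.4536]  P^+=[0.3351 0.0203; 0.0203 0.3038]

K[1,0] = -0.0557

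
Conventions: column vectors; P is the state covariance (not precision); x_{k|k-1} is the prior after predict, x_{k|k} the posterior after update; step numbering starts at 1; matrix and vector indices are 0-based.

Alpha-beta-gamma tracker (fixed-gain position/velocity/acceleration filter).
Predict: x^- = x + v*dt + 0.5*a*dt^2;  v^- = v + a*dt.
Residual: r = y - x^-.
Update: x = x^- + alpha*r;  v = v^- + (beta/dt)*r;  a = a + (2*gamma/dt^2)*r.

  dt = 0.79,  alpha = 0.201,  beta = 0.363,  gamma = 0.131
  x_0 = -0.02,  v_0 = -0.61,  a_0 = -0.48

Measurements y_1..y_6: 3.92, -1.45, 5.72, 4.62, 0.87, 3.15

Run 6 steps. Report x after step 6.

step 1: x_pred=-0.6517  r=4.5717  x^+=0.2672  v^+=1.1115  a^+=1.4392
step 2: x_pred=1.5944  r=-3.0444  x^+=0.9825  v^+=0.8496  a^+=0.1612
step 3: x_pred=1.7039  r=4.0161  x^+=2.5111  v^+=2.8223  a^+=1.8471
step 4: x_pred=5.3171  r=-0.6971  x^+=5.1770  v^+=3.9612  a^+=1.5545
step 5: x_pred=8.7914  r=-7.9214  x^+=7.1992  v^+=1.5494  a^+=-1.7710
step 6: x_pred=7.8706  r=-4.7206  x^+=6.9217  v^+=-2.0188  a^+=-3.7527

x_post = 6.9217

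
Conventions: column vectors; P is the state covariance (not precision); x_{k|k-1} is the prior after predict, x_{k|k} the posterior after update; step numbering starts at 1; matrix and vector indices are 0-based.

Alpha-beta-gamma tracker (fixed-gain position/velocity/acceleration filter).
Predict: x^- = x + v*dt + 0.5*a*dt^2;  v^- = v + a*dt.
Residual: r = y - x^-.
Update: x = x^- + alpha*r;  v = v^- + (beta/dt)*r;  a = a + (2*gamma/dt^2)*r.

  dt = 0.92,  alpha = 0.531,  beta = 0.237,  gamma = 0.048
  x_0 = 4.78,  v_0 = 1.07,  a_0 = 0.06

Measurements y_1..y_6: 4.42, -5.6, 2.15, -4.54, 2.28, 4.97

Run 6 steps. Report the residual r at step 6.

step 1: x_pred=5.7898  r=-1.3698  x^+=5.0624  v^+=0.7723  a^+=-0.0954
step 2: x_pred=5.7326  r=-11.3326  x^+=-0.2850  v^+=-2.2348  a^+=-1.3807
step 3: x_pred=-2.9253  r=5.0753  x^+=-0.2303  v^+=-2.1976  a^+=-0.8051
step 4: x_pred=-2.5928  r=-1.9472  x^+=-3.6268  v^+=-3.4399  a^+=-1.0259
step 5: x_pred=-7.2256  r=9.5056  x^+=-2.1781  v^+=-1.9350  a^+=0.0522
step 6: x_pred=-3.9362  r=8.9062  x^+=0.7930  v^+=0.4074  a^+=1.0624

resid = 8.9062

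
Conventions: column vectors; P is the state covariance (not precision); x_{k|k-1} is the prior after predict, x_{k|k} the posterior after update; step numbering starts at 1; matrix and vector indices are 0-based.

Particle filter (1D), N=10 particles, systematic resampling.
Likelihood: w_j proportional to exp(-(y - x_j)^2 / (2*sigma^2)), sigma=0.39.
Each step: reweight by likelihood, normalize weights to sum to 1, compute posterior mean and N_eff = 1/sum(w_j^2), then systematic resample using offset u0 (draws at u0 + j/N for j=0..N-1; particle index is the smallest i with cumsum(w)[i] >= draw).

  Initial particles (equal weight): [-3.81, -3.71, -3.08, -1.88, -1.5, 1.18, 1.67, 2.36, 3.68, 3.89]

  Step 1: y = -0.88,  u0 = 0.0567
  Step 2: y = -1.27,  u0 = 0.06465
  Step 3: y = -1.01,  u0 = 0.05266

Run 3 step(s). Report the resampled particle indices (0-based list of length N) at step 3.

step 1: w=[0.0000, 0.0000, 0.0000, 0.1167, 0.8833, 0.0000, 0.0000, 0.0000, 0.0000, 0.0000]  mean=-1.5444  Neff=1.2598  idx=[3, 4, 4, 4, 4, 4, 4, 4, 4, 4]
step 2: w=[0.0375, 0.1069, 0.1069, 0.1069, 0.1069, 0.1069, 0.1069, 0.1069, 0.1069, 0.1069]  mean=-1.5142  Neff=9.5834  idx=[1, 2, 3, 4, 4, 5, 6, 7, 8, 9]
step 3: w=[0.1000, 0.1000, 0.1000, 0.1000, 0.1000, 0.1000, 0.1000, 0.1000, 0.1000, 0.1000]  mean=-1.5000  Neff=10.0000  idx=[0, 1, 2, 3, 4, 5, 6, 7, 8, 9]

resampled_idx = [0, 1, 2, 3, 4, 5, 6, 7, 8, 9]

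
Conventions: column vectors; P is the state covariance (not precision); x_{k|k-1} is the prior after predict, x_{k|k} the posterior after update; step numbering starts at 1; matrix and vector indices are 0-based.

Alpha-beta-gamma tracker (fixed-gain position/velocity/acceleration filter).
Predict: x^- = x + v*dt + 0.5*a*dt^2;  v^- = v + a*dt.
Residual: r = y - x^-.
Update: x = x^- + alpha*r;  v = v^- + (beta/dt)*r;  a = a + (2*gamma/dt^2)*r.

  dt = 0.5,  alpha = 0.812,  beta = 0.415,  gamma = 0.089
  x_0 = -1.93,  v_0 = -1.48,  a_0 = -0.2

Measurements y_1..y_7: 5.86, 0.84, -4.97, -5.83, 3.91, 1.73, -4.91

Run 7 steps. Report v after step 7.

step 1: x_pred=-2.6950  r=8.5550  x^+=4.2517  v^+=5.5206  a^+=5.8912
step 2: x_pred=7.7484  r=-6.9084  x^+=2.1388  v^+=2.7323  a^+=0.9724
step 3: x_pred=3.6265  r=-8.5965  x^+=-3.3539  v^+=-3.9166  a^+=-5.1483
step 4: x_pred=-5.9557  r=0.1257  x^+=-5.8536  v^+=-6.3864  a^+=-5.0588
step 5: x_pred=-9.6792  r=13.5892  x^+=1.3552  v^+=2.3632  a^+=4.6167
step 6: x_pred=3.1139  r=-1.3839  x^+=1.9902  v^+=3.5229  a^+=3.6313
step 7: x_pred=4.2056  r=-9.1156  x^+=-3.1963  v^+=-2.2273  a^+=-2.8589

v_post = -2.2273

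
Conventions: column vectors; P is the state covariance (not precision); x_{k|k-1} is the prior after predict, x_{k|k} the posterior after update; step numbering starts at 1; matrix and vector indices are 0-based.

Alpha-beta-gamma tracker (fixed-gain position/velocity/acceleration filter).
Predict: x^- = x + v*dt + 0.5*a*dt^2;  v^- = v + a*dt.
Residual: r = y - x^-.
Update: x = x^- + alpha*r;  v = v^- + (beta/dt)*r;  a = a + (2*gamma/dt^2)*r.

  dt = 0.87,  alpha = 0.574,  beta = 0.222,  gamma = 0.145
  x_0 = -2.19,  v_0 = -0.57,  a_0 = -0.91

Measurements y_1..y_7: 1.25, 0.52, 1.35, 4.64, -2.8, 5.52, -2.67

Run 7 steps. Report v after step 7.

step 1: x_pred=-3.0303  r=4.2803  x^+=-0.5734  v^+=-0.2695  a^+=0.7300
step 2: x_pred=-0.5316  r=1.0516  x^+=0.0720  v^+=0.6339  a^+=1.1329
step 3: x_pred=1.0523  r=0.2977  x^+=1.2232  v^+=1.6955  a^+=1.2469
step 4: x_pred=3.1701  r=1.4699  x^+=4.0138  v^+=3.1554  a^+=1.8101
step 5: x_pred=7.4441  r=-10.2441  x^+=1.5640  v^+=2.1162  a^+=-2.1148
step 6: x_pred=2.6047  r=2.9153  x^+=4.2781  v^+=1.0202  a^+=-0.9979
step 7: x_pred=4.7880  r=-7.4580  x^+=0.5071  v^+=-1.7510  a^+=-3.8553

v_post = -1.7510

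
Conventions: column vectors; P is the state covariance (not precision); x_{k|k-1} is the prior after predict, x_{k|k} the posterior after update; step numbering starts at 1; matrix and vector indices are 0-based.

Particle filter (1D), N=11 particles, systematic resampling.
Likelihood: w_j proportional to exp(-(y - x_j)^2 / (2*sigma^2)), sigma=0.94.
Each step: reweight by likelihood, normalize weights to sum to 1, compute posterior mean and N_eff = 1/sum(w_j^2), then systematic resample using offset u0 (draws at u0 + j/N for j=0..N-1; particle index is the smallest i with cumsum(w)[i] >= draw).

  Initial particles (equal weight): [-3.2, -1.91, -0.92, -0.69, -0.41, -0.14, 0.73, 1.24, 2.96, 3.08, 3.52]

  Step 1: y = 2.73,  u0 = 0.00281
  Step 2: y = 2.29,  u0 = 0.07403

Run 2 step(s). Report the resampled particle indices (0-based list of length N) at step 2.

resampled_idx = [1, 2, 3, 4, 4, 5, 6, 7, 8, 9, 10]

step 1: w=[0.0000, 0.0000, 0.0002, 0.0004, 0.0013, 0.0031, 0.0346, 0.0946, 0.3224, 0.3100, 0.2334]  mean=2.8719  Neff=3.7779  idx=[5, 7, 8, 8, 8, 9, 9, 9, 9, 10, 10]
step 2: w=[0.0054, 0.0817, 0.1183, 0.1183, 0.1183, 0.1071, 0.1071, 0.1071, 0.1071, 0.0648, 0.0648]  mean=2.9267  Neff=9.7115  idx=[1, 2, 3, 4, 4, 5, 6, 7, 8, 9, 10]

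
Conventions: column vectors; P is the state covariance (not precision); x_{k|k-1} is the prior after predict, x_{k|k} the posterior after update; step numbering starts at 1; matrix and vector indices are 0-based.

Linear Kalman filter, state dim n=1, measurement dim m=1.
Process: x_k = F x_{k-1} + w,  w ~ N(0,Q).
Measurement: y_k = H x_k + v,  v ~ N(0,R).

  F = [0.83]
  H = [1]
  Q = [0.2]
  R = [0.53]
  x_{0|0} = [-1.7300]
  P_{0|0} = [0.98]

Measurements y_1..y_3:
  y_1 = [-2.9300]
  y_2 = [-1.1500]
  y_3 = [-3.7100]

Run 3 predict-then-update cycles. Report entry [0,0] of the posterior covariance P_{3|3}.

P_post[0,0] = 0.2154

step 1: x^-=[-1.4359]  P^-=[0.8751]  S=[1.4051]  K=[0.6228]  nu=[-1.4941]  x^+=[-2.3664]  P^+=[0.3301]
step 2: x^-=[-1.9641]  P^-=[0.4274]  S=[0.9574]  K=[0.4464]  nu=[0.8141]  x^+=[-1.6007]  P^+=[0.2366]
step 3: x^-=[-1.3286]  P^-=[0.3630]  S=[0.8930]  K=[0.4065]  nu=[-2.3814]  x^+=[-2.2966]  P^+=[0.2154]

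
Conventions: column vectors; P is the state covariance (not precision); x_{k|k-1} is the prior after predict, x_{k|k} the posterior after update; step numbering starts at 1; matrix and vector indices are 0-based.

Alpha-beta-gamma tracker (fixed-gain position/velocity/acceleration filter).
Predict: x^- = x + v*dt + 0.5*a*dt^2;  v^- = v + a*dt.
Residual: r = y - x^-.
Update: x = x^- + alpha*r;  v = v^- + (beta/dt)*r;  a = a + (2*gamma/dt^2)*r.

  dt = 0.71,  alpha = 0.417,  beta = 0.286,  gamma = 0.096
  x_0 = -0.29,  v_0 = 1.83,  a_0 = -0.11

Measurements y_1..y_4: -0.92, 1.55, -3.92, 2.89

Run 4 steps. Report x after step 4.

x_post = -0.3648

step 1: x_pred=0.9816  r=-1.9016  x^+=0.1886  v^+=0.9859  a^+=-0.8343
step 2: x_pred=0.6783  r=0.8717  x^+=1.0418  v^+=0.7447  a^+=-0.5023
step 3: x_pred=1.4440  r=-5.3640  x^+=-0.7928  v^+=-1.7726  a^+=-2.5453
step 4: x_pred=-2.6929  r=5.5829  x^+=-0.3648  v^+=-1.3309  a^+=-0.4189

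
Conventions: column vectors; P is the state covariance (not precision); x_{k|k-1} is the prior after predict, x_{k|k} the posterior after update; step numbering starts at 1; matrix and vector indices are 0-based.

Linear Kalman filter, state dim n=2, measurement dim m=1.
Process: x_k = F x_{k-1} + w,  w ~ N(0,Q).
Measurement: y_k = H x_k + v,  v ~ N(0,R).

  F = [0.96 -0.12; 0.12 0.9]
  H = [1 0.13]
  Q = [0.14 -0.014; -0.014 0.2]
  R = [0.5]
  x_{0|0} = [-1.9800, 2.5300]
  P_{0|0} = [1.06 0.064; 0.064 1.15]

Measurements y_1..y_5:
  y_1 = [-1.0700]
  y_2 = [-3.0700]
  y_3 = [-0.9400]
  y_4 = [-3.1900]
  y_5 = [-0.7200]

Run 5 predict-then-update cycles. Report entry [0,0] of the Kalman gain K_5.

K[0,0] = 0.4532

step 1: x^-=[-2.2044, 2.0394]  P^-=[1.1187 0.0383; 0.0383 1.1606]  S=[1.6483]  K=[0.6817; 0.1148]  nu=[0.8693]  x^+=[-1.6118, 2.1392]  P^+=[0.3527 -0.0907; -0.0907 1.1389]
step 2: x^-=[-1.8040, 1.7318]  P^-=[0.5023 -0.1734; -0.1734 1.1080]  S=[0.9759]  K=[0.4916; -0.0301]  nu=[-1.4911]  x^+=[-2.5370, 1.7767]  P^+=[0.2665 -0.1590; -0.1590 1.1071]
step 3: x^-=[-2.6487, 1.2946]  P^-=[0.4381 -0.2379; -0.2379 1.0663]  S=[0.8943]  K=[0.4553; -0.1111]  nu=[1.5405]  x^+=[-1.9473, 1.1235]  P^+=[0.2527 -0.1927; -0.1927 1.0552]
step 4: x^-=[-2.0043, 0.7775]  P^-=[0.4325 -0.2626; -0.2626 1.0167]  S=[0.8814]  K=[0.4520; -0.1479]  nu=[-1.2868]  x^+=[-2.5858, 0.9679]  P^+=[0.2525 -0.2036; -0.2036 0.9975]
step 5: x^-=[-2.5986, 0.5608]  P^-=[0.4339 -0.2657; -0.2657 0.9676]  S=[0.8812]  K=[0.4532; -0.1587]  nu=[1.8057]  x^+=[-1.7802, 0.2742]  P^+=[0.2529 -0.2023; -0.2023 0.9454]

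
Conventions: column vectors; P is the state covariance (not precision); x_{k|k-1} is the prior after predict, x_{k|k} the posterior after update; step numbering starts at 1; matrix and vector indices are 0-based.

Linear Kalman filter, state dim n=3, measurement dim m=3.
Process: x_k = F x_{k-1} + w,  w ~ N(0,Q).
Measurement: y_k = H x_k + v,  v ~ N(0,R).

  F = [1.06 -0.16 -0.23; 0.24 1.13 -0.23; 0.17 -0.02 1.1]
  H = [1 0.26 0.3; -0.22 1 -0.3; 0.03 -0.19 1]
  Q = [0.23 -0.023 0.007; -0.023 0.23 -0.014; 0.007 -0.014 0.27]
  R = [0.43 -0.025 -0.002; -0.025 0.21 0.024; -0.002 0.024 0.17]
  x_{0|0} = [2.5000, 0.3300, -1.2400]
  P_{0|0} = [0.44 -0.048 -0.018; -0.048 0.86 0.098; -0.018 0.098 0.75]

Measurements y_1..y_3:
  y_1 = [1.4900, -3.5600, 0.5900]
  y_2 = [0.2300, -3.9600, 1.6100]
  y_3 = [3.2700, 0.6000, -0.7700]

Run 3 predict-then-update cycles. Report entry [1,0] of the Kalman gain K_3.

K[1,0] = 0.1468

step 1: x^-=[2.8824, 1.2581, -0.9456]  P^-=[0.8183 -0.0990 -0.1355; -0.0990 1.3182 -0.0960; -0.1355 -0.0960 1.1798]  S=[1.2959 -0.0336 0.1732; -0.0336 1.7572 -0.6634; 0.1732 -0.6634 1.4276]  K=[0.6065 -0.2137 -0.2374; 0.1714 0.8270 0.1187; 0.0348 0.0918 0.8748]  nu=[-1.4358, -4.4677, 1.6882]  x^+=[2.5656, -2.4824, 0.0711]  P^+=[0.2895 -0.0198 -0.0591; -0.0198 0.1908 0.0765; -0.0591 0.0765 0.1672]
step 2: x^-=[3.1003, -2.2057, 0.5640]  P^-=[0.6102 0.0026 -0.0613; 0.0026 0.4552 0.0297; -0.0613 0.0297 0.4554]  S=[1.0811 -0.0503 0.0741; -0.0503 0.7087 -0.1575; 0.0741 -0.1575 0.6273]  K=[0.5526 -0.1593 -0.1746; 0.1467 0.6518 0.0559; 0.0290 0.0298 0.7180]  nu=[-2.4661, -0.9030, 0.5339]  x^+=[1.7883, -3.1261, 0.8490]  P^+=[0.2572 -0.0080 -0.0439; -0.0080 0.1488 0.0534; -0.0439 0.0534 0.1342]
step 3: x^-=[2.2005, -3.2986, 1.3005]  P^-=[0.5579 0.0145 -0.0383; 0.0145 0.4147 0.0144; -0.0383 0.0144 0.4211]  S=[1.0407 -0.0469 0.0822; -0.0469 0.6695 -0.1598; 0.0822 -0.1598 0.5987]  K=[0.5343 -0.1434 -0.1523; 0.1468 0.6281 0.0407; 0.0338 0.0139 0.6960]  nu=[1.5370, 4.7729, -2.7632]  x^+=[2.7581, -0.1873, -0.5046]  P^+=[0.2464 -0.0045 -0.0386; -0.0045 0.1429 0.0490; -0.0386 0.0490 0.1291]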